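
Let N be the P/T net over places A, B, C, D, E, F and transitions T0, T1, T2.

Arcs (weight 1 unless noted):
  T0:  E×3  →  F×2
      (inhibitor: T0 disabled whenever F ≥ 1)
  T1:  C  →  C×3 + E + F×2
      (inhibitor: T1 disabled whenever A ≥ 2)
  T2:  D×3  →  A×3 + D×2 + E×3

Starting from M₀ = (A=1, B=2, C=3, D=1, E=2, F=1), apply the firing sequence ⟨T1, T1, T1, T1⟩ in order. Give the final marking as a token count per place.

step 1: fire T1:  (A=1, B=2, C=3, D=1, E=2, F=1) → (A=1, B=2, C=5, D=1, E=3, F=3)
step 2: fire T1:  (A=1, B=2, C=5, D=1, E=3, F=3) → (A=1, B=2, C=7, D=1, E=4, F=5)
step 3: fire T1:  (A=1, B=2, C=7, D=1, E=4, F=5) → (A=1, B=2, C=9, D=1, E=5, F=7)
step 4: fire T1:  (A=1, B=2, C=9, D=1, E=5, F=7) → (A=1, B=2, C=11, D=1, E=6, F=9)

(A=1, B=2, C=11, D=1, E=6, F=9)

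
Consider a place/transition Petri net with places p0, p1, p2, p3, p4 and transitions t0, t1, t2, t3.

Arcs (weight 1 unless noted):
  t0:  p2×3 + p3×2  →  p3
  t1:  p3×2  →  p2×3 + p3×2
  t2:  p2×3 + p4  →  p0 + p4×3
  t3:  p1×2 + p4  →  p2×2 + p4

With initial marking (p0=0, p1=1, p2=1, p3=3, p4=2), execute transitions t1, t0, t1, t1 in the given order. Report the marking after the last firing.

(p0=0, p1=1, p2=7, p3=2, p4=2)

step 1: fire t1:  (p0=0, p1=1, p2=1, p3=3, p4=2) → (p0=0, p1=1, p2=4, p3=3, p4=2)
step 2: fire t0:  (p0=0, p1=1, p2=4, p3=3, p4=2) → (p0=0, p1=1, p2=1, p3=2, p4=2)
step 3: fire t1:  (p0=0, p1=1, p2=1, p3=2, p4=2) → (p0=0, p1=1, p2=4, p3=2, p4=2)
step 4: fire t1:  (p0=0, p1=1, p2=4, p3=2, p4=2) → (p0=0, p1=1, p2=7, p3=2, p4=2)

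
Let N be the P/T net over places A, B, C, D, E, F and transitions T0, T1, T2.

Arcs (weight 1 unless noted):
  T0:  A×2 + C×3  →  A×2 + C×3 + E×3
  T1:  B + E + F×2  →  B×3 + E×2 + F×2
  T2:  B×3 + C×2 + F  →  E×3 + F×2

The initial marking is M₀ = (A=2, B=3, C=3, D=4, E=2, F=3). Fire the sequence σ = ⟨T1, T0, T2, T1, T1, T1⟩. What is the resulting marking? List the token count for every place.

(A=2, B=8, C=1, D=4, E=12, F=4)

step 1: fire T1:  (A=2, B=3, C=3, D=4, E=2, F=3) → (A=2, B=5, C=3, D=4, E=3, F=3)
step 2: fire T0:  (A=2, B=5, C=3, D=4, E=3, F=3) → (A=2, B=5, C=3, D=4, E=6, F=3)
step 3: fire T2:  (A=2, B=5, C=3, D=4, E=6, F=3) → (A=2, B=2, C=1, D=4, E=9, F=4)
step 4: fire T1:  (A=2, B=2, C=1, D=4, E=9, F=4) → (A=2, B=4, C=1, D=4, E=10, F=4)
step 5: fire T1:  (A=2, B=4, C=1, D=4, E=10, F=4) → (A=2, B=6, C=1, D=4, E=11, F=4)
step 6: fire T1:  (A=2, B=6, C=1, D=4, E=11, F=4) → (A=2, B=8, C=1, D=4, E=12, F=4)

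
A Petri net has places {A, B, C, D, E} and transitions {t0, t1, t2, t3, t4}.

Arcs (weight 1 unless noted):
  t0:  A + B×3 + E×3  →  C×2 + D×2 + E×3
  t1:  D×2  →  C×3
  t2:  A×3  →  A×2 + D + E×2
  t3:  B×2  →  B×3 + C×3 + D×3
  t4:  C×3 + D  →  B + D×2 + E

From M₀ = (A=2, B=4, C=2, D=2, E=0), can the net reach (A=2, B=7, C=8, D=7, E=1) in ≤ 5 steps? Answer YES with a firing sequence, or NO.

YES — reachable via ⟨t1, t3, t3, t4⟩ (4 firings)

step 1: fire t1:  (A=2, B=4, C=2, D=2, E=0) → (A=2, B=4, C=5, D=0, E=0)
step 2: fire t3:  (A=2, B=4, C=5, D=0, E=0) → (A=2, B=5, C=8, D=3, E=0)
step 3: fire t3:  (A=2, B=5, C=8, D=3, E=0) → (A=2, B=6, C=11, D=6, E=0)
step 4: fire t4:  (A=2, B=6, C=11, D=6, E=0) → (A=2, B=7, C=8, D=7, E=1)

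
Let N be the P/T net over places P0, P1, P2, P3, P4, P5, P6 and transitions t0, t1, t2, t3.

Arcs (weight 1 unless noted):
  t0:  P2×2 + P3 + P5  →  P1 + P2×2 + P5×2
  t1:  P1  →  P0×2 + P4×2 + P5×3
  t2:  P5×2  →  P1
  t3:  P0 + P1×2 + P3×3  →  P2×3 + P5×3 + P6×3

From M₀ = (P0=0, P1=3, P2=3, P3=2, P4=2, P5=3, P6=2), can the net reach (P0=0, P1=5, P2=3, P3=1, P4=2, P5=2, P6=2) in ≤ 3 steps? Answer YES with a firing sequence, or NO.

step 1: fire t0:  (P0=0, P1=3, P2=3, P3=2, P4=2, P5=3, P6=2) → (P0=0, P1=4, P2=3, P3=1, P4=2, P5=4, P6=2)
step 2: fire t2:  (P0=0, P1=4, P2=3, P3=1, P4=2, P5=4, P6=2) → (P0=0, P1=5, P2=3, P3=1, P4=2, P5=2, P6=2)

YES — reachable via ⟨t0, t2⟩ (2 firings)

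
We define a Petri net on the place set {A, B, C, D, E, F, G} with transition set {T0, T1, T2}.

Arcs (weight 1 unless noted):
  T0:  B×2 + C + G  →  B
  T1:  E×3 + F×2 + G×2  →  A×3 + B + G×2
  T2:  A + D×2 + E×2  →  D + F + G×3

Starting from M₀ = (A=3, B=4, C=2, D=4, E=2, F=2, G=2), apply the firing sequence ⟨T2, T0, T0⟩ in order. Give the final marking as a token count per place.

step 1: fire T2:  (A=3, B=4, C=2, D=4, E=2, F=2, G=2) → (A=2, B=4, C=2, D=3, E=0, F=3, G=5)
step 2: fire T0:  (A=2, B=4, C=2, D=3, E=0, F=3, G=5) → (A=2, B=3, C=1, D=3, E=0, F=3, G=4)
step 3: fire T0:  (A=2, B=3, C=1, D=3, E=0, F=3, G=4) → (A=2, B=2, C=0, D=3, E=0, F=3, G=3)

(A=2, B=2, C=0, D=3, E=0, F=3, G=3)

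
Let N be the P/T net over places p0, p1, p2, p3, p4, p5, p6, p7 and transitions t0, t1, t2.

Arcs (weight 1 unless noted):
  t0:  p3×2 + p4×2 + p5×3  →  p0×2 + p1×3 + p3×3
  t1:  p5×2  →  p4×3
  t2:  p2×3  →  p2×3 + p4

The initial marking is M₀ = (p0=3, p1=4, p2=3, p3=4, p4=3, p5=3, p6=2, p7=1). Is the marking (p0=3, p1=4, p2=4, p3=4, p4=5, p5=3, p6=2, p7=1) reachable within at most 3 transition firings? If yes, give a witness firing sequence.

depth 0: 1 marking
depth 1: 4 markings reached so far
depth 2: 7 markings reached so far
depth 3: 10 markings reached so far
target is not among the 10 markings reachable within 3 steps

NO — not reachable within 3 firings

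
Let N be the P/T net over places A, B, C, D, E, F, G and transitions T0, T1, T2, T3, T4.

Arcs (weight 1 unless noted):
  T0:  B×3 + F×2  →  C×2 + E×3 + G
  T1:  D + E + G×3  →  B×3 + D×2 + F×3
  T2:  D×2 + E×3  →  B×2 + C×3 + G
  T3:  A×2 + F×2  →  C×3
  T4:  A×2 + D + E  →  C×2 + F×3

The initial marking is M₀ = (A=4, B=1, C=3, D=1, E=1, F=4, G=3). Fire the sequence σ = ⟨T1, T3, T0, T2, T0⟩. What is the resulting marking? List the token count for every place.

step 1: fire T1:  (A=4, B=1, C=3, D=1, E=1, F=4, G=3) → (A=4, B=4, C=3, D=2, E=0, F=7, G=0)
step 2: fire T3:  (A=4, B=4, C=3, D=2, E=0, F=7, G=0) → (A=2, B=4, C=6, D=2, E=0, F=5, G=0)
step 3: fire T0:  (A=2, B=4, C=6, D=2, E=0, F=5, G=0) → (A=2, B=1, C=8, D=2, E=3, F=3, G=1)
step 4: fire T2:  (A=2, B=1, C=8, D=2, E=3, F=3, G=1) → (A=2, B=3, C=11, D=0, E=0, F=3, G=2)
step 5: fire T0:  (A=2, B=3, C=11, D=0, E=0, F=3, G=2) → (A=2, B=0, C=13, D=0, E=3, F=1, G=3)

(A=2, B=0, C=13, D=0, E=3, F=1, G=3)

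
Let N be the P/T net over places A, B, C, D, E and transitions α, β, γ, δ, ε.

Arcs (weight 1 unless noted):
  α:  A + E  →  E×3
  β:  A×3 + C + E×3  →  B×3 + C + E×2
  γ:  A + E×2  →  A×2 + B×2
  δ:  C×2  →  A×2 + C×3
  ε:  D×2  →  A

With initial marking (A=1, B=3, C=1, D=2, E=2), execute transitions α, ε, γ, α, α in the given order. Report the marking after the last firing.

(A=0, B=5, C=1, D=0, E=6)

step 1: fire α:  (A=1, B=3, C=1, D=2, E=2) → (A=0, B=3, C=1, D=2, E=4)
step 2: fire ε:  (A=0, B=3, C=1, D=2, E=4) → (A=1, B=3, C=1, D=0, E=4)
step 3: fire γ:  (A=1, B=3, C=1, D=0, E=4) → (A=2, B=5, C=1, D=0, E=2)
step 4: fire α:  (A=2, B=5, C=1, D=0, E=2) → (A=1, B=5, C=1, D=0, E=4)
step 5: fire α:  (A=1, B=5, C=1, D=0, E=4) → (A=0, B=5, C=1, D=0, E=6)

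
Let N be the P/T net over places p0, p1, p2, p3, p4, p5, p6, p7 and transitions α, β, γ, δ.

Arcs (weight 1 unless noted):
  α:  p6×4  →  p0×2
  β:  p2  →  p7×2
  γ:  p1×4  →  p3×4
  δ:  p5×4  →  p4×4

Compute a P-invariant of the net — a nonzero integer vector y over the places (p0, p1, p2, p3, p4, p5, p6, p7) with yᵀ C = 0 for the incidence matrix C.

Incidence matrix C (rows=places, cols=transitions):
        α    β    γ    δ
   p0   2    0    0    0
   p1   0    0   -4    0
   p2   0   -1    0    0
   p3   0    0    4    0
   p4   0    0    0    4
   p5   0    0    0   -4
   p6  -4    0    0    0
   p7   0    2    0    0

Candidate y = [0, 1, 0, 1, 0, 0, 0, 0]; check y·C column-wise:
  col α: 0·2 + 1·0 + 1·0 + 0·-4 = 0
  col β: 1·0 + 0·-1 + 1·0 + 0·2 = 0
  col γ: 1·-4 + 1·4 = 0
  col δ: 1·0 + 1·0 + 0·4 + 0·-4 = 0

y = (p0:0, p1:1, p2:0, p3:1, p4:0, p5:0, p6:0, p7:0)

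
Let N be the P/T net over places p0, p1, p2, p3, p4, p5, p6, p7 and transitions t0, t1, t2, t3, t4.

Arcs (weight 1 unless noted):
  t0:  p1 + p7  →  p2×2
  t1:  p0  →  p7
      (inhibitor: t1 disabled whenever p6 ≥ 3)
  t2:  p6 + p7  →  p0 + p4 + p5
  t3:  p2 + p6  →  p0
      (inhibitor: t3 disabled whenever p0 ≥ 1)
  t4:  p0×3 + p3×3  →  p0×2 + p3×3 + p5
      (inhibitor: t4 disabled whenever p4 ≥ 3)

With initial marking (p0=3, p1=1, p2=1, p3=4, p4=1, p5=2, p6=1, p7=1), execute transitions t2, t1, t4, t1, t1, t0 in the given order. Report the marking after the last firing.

(p0=0, p1=0, p2=3, p3=4, p4=2, p5=4, p6=0, p7=2)

step 1: fire t2:  (p0=3, p1=1, p2=1, p3=4, p4=1, p5=2, p6=1, p7=1) → (p0=4, p1=1, p2=1, p3=4, p4=2, p5=3, p6=0, p7=0)
step 2: fire t1:  (p0=4, p1=1, p2=1, p3=4, p4=2, p5=3, p6=0, p7=0) → (p0=3, p1=1, p2=1, p3=4, p4=2, p5=3, p6=0, p7=1)
step 3: fire t4:  (p0=3, p1=1, p2=1, p3=4, p4=2, p5=3, p6=0, p7=1) → (p0=2, p1=1, p2=1, p3=4, p4=2, p5=4, p6=0, p7=1)
step 4: fire t1:  (p0=2, p1=1, p2=1, p3=4, p4=2, p5=4, p6=0, p7=1) → (p0=1, p1=1, p2=1, p3=4, p4=2, p5=4, p6=0, p7=2)
step 5: fire t1:  (p0=1, p1=1, p2=1, p3=4, p4=2, p5=4, p6=0, p7=2) → (p0=0, p1=1, p2=1, p3=4, p4=2, p5=4, p6=0, p7=3)
step 6: fire t0:  (p0=0, p1=1, p2=1, p3=4, p4=2, p5=4, p6=0, p7=3) → (p0=0, p1=0, p2=3, p3=4, p4=2, p5=4, p6=0, p7=2)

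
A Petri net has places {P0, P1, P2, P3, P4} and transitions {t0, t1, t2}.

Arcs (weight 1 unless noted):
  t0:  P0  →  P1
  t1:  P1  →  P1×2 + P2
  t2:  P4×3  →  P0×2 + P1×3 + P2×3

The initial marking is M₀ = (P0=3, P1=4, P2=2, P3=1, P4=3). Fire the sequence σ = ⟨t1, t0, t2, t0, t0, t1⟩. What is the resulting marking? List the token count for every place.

(P0=2, P1=12, P2=7, P3=1, P4=0)

step 1: fire t1:  (P0=3, P1=4, P2=2, P3=1, P4=3) → (P0=3, P1=5, P2=3, P3=1, P4=3)
step 2: fire t0:  (P0=3, P1=5, P2=3, P3=1, P4=3) → (P0=2, P1=6, P2=3, P3=1, P4=3)
step 3: fire t2:  (P0=2, P1=6, P2=3, P3=1, P4=3) → (P0=4, P1=9, P2=6, P3=1, P4=0)
step 4: fire t0:  (P0=4, P1=9, P2=6, P3=1, P4=0) → (P0=3, P1=10, P2=6, P3=1, P4=0)
step 5: fire t0:  (P0=3, P1=10, P2=6, P3=1, P4=0) → (P0=2, P1=11, P2=6, P3=1, P4=0)
step 6: fire t1:  (P0=2, P1=11, P2=6, P3=1, P4=0) → (P0=2, P1=12, P2=7, P3=1, P4=0)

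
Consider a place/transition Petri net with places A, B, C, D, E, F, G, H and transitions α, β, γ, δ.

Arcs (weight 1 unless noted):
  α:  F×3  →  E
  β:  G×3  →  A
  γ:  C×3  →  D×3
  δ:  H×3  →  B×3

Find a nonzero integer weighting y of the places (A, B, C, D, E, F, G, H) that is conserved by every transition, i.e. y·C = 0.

y = (A:0, B:0, C:1, D:1, E:0, F:0, G:0, H:0)

Incidence matrix C (rows=places, cols=transitions):
        α    β    γ    δ
    A   0    1    0    0
    B   0    0    0    3
    C   0    0   -3    0
    D   0    0    3    0
    E   1    0    0    0
    F  -3    0    0    0
    G   0   -3    0    0
    H   0    0    0   -3

Candidate y = [0, 0, 1, 1, 0, 0, 0, 0]; check y·C column-wise:
  col α: 1·0 + 1·0 + 0·1 + 0·-3 = 0
  col β: 0·1 + 1·0 + 1·0 + 0·-3 = 0
  col γ: 1·-3 + 1·3 = 0
  col δ: 0·3 + 1·0 + 1·0 + 0·-3 = 0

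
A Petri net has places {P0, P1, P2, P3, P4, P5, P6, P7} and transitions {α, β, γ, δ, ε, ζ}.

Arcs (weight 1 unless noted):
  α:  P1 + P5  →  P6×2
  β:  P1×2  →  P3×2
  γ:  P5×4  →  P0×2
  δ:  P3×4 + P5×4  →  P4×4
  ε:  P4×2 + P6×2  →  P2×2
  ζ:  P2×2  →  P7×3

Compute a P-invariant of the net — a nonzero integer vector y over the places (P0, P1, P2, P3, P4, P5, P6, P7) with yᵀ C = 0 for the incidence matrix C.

y = (P0:2, P1:-1, P2:0, P3:-1, P4:0, P5:1, P6:0, P7:0)

Incidence matrix C (rows=places, cols=transitions):
        α    β    γ    δ    ε    ζ
   P0   0    0    2    0    0    0
   P1  -1   -2    0    0    0    0
   P2   0    0    0    0    2   -2
   P3   0    2    0   -4    0    0
   P4   0    0    0    4   -2    0
   P5  -1    0   -4   -4    0    0
   P6   2    0    0    0   -2    0
   P7   0    0    0    0    0    3

Candidate y = [2, -1, 0, -1, 0, 1, 0, 0]; check y·C column-wise:
  col α: 2·0 + -1·-1 + -1·0 + 1·-1 + 0·2 = 0
  col β: 2·0 + -1·-2 + -1·2 + 1·0 = 0
  col γ: 2·2 + -1·0 + -1·0 + 1·-4 = 0
  col δ: 2·0 + -1·0 + -1·-4 + 0·4 + 1·-4 = 0
  col ε: 2·0 + -1·0 + 0·2 + -1·0 + 0·-2 + 1·0 + 0·-2 = 0
  col ζ: 2·0 + -1·0 + 0·-2 + -1·0 + 1·0 + 0·3 = 0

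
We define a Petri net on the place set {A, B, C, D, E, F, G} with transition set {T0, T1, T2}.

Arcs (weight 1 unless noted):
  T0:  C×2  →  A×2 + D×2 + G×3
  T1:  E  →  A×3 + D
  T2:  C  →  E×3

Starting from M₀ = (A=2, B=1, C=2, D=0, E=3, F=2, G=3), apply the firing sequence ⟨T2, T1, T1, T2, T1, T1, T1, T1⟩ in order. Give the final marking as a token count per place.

(A=20, B=1, C=0, D=6, E=3, F=2, G=3)

step 1: fire T2:  (A=2, B=1, C=2, D=0, E=3, F=2, G=3) → (A=2, B=1, C=1, D=0, E=6, F=2, G=3)
step 2: fire T1:  (A=2, B=1, C=1, D=0, E=6, F=2, G=3) → (A=5, B=1, C=1, D=1, E=5, F=2, G=3)
step 3: fire T1:  (A=5, B=1, C=1, D=1, E=5, F=2, G=3) → (A=8, B=1, C=1, D=2, E=4, F=2, G=3)
step 4: fire T2:  (A=8, B=1, C=1, D=2, E=4, F=2, G=3) → (A=8, B=1, C=0, D=2, E=7, F=2, G=3)
step 5: fire T1:  (A=8, B=1, C=0, D=2, E=7, F=2, G=3) → (A=11, B=1, C=0, D=3, E=6, F=2, G=3)
step 6: fire T1:  (A=11, B=1, C=0, D=3, E=6, F=2, G=3) → (A=14, B=1, C=0, D=4, E=5, F=2, G=3)
step 7: fire T1:  (A=14, B=1, C=0, D=4, E=5, F=2, G=3) → (A=17, B=1, C=0, D=5, E=4, F=2, G=3)
step 8: fire T1:  (A=17, B=1, C=0, D=5, E=4, F=2, G=3) → (A=20, B=1, C=0, D=6, E=3, F=2, G=3)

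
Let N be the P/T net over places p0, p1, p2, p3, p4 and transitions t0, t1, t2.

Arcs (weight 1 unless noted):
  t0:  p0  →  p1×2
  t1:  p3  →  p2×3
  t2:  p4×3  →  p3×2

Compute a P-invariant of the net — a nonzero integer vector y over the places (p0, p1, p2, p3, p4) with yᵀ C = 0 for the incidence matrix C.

y = (p0:2, p1:1, p2:0, p3:0, p4:0)

Incidence matrix C (rows=places, cols=transitions):
       t0   t1   t2
   p0  -1    0    0
   p1   2    0    0
   p2   0    3    0
   p3   0   -1    2
   p4   0    0   -3

Candidate y = [2, 1, 0, 0, 0]; check y·C column-wise:
  col t0: 2·-1 + 1·2 = 0
  col t1: 2·0 + 1·0 + 0·3 + 0·-1 = 0
  col t2: 2·0 + 1·0 + 0·2 + 0·-3 = 0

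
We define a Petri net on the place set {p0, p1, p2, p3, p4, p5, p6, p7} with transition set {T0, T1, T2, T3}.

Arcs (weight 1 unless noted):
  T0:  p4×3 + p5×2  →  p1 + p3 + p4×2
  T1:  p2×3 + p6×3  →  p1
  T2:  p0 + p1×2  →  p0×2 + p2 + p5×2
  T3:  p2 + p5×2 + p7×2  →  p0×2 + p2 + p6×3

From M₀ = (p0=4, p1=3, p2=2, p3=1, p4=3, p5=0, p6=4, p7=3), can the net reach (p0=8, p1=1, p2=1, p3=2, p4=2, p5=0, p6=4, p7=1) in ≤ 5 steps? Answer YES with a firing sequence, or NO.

YES — reachable via ⟨T2, T0, T1, T2, T3⟩ (5 firings)

step 1: fire T2:  (p0=4, p1=3, p2=2, p3=1, p4=3, p5=0, p6=4, p7=3) → (p0=5, p1=1, p2=3, p3=1, p4=3, p5=2, p6=4, p7=3)
step 2: fire T0:  (p0=5, p1=1, p2=3, p3=1, p4=3, p5=2, p6=4, p7=3) → (p0=5, p1=2, p2=3, p3=2, p4=2, p5=0, p6=4, p7=3)
step 3: fire T1:  (p0=5, p1=2, p2=3, p3=2, p4=2, p5=0, p6=4, p7=3) → (p0=5, p1=3, p2=0, p3=2, p4=2, p5=0, p6=1, p7=3)
step 4: fire T2:  (p0=5, p1=3, p2=0, p3=2, p4=2, p5=0, p6=1, p7=3) → (p0=6, p1=1, p2=1, p3=2, p4=2, p5=2, p6=1, p7=3)
step 5: fire T3:  (p0=6, p1=1, p2=1, p3=2, p4=2, p5=2, p6=1, p7=3) → (p0=8, p1=1, p2=1, p3=2, p4=2, p5=0, p6=4, p7=1)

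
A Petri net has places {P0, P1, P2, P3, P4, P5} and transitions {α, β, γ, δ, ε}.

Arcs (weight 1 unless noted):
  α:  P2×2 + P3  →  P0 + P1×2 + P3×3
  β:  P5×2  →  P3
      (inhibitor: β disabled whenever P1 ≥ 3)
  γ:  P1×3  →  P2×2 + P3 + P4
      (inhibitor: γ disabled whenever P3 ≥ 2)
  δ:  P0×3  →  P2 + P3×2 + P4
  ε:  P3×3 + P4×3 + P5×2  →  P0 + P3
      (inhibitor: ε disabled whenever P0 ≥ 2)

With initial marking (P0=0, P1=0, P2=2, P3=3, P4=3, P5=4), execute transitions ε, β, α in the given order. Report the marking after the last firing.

step 1: fire ε:  (P0=0, P1=0, P2=2, P3=3, P4=3, P5=4) → (P0=1, P1=0, P2=2, P3=1, P4=0, P5=2)
step 2: fire β:  (P0=1, P1=0, P2=2, P3=1, P4=0, P5=2) → (P0=1, P1=0, P2=2, P3=2, P4=0, P5=0)
step 3: fire α:  (P0=1, P1=0, P2=2, P3=2, P4=0, P5=0) → (P0=2, P1=2, P2=0, P3=4, P4=0, P5=0)

(P0=2, P1=2, P2=0, P3=4, P4=0, P5=0)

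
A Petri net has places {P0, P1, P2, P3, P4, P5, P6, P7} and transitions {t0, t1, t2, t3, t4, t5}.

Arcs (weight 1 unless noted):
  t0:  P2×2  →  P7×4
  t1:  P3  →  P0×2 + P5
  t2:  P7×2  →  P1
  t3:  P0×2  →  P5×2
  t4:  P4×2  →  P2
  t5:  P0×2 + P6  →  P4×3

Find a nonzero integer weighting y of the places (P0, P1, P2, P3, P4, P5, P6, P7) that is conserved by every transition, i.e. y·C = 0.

y = (P0:1, P1:0, P2:0, P3:3, P4:0, P5:1, P6:-2, P7:0)

Incidence matrix C (rows=places, cols=transitions):
       t0   t1   t2   t3   t4   t5
   P0   0    2    0   -2    0   -2
   P1   0    0    1    0    0    0
   P2  -2    0    0    0    1    0
   P3   0   -1    0    0    0    0
   P4   0    0    0    0   -2    3
   P5   0    1    0    2    0    0
   P6   0    0    0    0    0   -1
   P7   4    0   -2    0    0    0

Candidate y = [1, 0, 0, 3, 0, 1, -2, 0]; check y·C column-wise:
  col t0: 1·0 + 0·-2 + 3·0 + 1·0 + -2·0 + 0·4 = 0
  col t1: 1·2 + 3·-1 + 1·1 + -2·0 = 0
  col t2: 1·0 + 0·1 + 3·0 + 1·0 + -2·0 + 0·-2 = 0
  col t3: 1·-2 + 3·0 + 1·2 + -2·0 = 0
  col t4: 1·0 + 0·1 + 3·0 + 0·-2 + 1·0 + -2·0 = 0
  col t5: 1·-2 + 3·0 + 0·3 + 1·0 + -2·-1 = 0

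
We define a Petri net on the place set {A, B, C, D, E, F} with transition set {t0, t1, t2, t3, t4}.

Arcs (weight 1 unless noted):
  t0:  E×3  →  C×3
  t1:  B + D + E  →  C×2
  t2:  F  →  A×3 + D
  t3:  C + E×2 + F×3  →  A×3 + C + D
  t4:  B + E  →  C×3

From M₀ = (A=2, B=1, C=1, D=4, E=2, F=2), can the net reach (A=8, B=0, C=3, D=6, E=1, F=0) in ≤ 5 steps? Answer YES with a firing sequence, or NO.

NO — not reachable within 5 firings

depth 0: 1 marking
depth 1: 4 markings reached so far
depth 2: 7 markings reached so far
depth 3: 9 markings reached so far
depth 4: 9 markings reached so far
(frontier empty at depth 4; search complete)
target is not among the 9 markings reachable within 5 steps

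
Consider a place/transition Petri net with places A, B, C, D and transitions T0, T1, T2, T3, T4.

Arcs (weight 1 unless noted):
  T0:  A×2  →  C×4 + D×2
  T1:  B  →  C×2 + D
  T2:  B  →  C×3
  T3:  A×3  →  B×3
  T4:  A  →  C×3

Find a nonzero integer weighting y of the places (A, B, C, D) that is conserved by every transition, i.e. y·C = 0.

y = (A:3, B:3, C:1, D:1)

Incidence matrix C (rows=places, cols=transitions):
       T0   T1   T2   T3   T4
    A  -2    0    0   -3   -1
    B   0   -1   -1    3    0
    C   4    2    3    0    3
    D   2    1    0    0    0

Candidate y = [3, 3, 1, 1]; check y·C column-wise:
  col T0: 3·-2 + 3·0 + 1·4 + 1·2 = 0
  col T1: 3·0 + 3·-1 + 1·2 + 1·1 = 0
  col T2: 3·0 + 3·-1 + 1·3 + 1·0 = 0
  col T3: 3·-3 + 3·3 + 1·0 + 1·0 = 0
  col T4: 3·-1 + 3·0 + 1·3 + 1·0 = 0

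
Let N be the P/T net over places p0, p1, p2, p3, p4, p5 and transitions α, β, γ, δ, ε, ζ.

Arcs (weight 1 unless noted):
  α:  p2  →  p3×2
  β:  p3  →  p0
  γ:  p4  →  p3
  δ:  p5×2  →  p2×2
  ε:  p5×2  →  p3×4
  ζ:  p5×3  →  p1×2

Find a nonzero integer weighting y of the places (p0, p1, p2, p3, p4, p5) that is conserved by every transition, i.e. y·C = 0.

y = (p0:1, p1:3, p2:2, p3:1, p4:1, p5:2)

Incidence matrix C (rows=places, cols=transitions):
        α    β    γ    δ    ε    ζ
   p0   0    1    0    0    0    0
   p1   0    0    0    0    0    2
   p2  -1    0    0    2    0    0
   p3   2   -1    1    0    4    0
   p4   0    0   -1    0    0    0
   p5   0    0    0   -2   -2   -3

Candidate y = [1, 3, 2, 1, 1, 2]; check y·C column-wise:
  col α: 1·0 + 3·0 + 2·-1 + 1·2 + 1·0 + 2·0 = 0
  col β: 1·1 + 3·0 + 2·0 + 1·-1 + 1·0 + 2·0 = 0
  col γ: 1·0 + 3·0 + 2·0 + 1·1 + 1·-1 + 2·0 = 0
  col δ: 1·0 + 3·0 + 2·2 + 1·0 + 1·0 + 2·-2 = 0
  col ε: 1·0 + 3·0 + 2·0 + 1·4 + 1·0 + 2·-2 = 0
  col ζ: 1·0 + 3·2 + 2·0 + 1·0 + 1·0 + 2·-3 = 0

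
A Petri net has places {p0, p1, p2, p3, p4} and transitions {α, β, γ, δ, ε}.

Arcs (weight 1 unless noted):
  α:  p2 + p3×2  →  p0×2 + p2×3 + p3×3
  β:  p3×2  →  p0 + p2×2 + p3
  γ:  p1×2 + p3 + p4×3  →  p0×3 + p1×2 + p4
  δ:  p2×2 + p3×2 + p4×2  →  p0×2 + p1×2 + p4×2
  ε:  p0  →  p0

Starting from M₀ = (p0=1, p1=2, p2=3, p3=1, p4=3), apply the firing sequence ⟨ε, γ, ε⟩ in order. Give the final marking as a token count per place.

(p0=4, p1=2, p2=3, p3=0, p4=1)

step 1: fire ε:  (p0=1, p1=2, p2=3, p3=1, p4=3) → (p0=1, p1=2, p2=3, p3=1, p4=3)
step 2: fire γ:  (p0=1, p1=2, p2=3, p3=1, p4=3) → (p0=4, p1=2, p2=3, p3=0, p4=1)
step 3: fire ε:  (p0=4, p1=2, p2=3, p3=0, p4=1) → (p0=4, p1=2, p2=3, p3=0, p4=1)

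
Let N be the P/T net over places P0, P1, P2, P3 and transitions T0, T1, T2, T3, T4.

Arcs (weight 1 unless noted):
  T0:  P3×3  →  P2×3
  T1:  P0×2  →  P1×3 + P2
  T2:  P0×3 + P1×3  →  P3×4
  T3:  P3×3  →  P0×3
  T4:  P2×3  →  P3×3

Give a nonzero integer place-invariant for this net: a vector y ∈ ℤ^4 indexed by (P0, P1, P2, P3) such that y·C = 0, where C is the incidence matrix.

Incidence matrix C (rows=places, cols=transitions):
       T0   T1   T2   T3   T4
   P0   0   -2   -3    3    0
   P1   0    3   -3    0    0
   P2   3    1    0    0   -3
   P3  -3    0    4   -3    3

Candidate y = [3, 1, 3, 3]; check y·C column-wise:
  col T0: 3·0 + 1·0 + 3·3 + 3·-3 = 0
  col T1: 3·-2 + 1·3 + 3·1 + 3·0 = 0
  col T2: 3·-3 + 1·-3 + 3·0 + 3·4 = 0
  col T3: 3·3 + 1·0 + 3·0 + 3·-3 = 0
  col T4: 3·0 + 1·0 + 3·-3 + 3·3 = 0

y = (P0:3, P1:1, P2:3, P3:3)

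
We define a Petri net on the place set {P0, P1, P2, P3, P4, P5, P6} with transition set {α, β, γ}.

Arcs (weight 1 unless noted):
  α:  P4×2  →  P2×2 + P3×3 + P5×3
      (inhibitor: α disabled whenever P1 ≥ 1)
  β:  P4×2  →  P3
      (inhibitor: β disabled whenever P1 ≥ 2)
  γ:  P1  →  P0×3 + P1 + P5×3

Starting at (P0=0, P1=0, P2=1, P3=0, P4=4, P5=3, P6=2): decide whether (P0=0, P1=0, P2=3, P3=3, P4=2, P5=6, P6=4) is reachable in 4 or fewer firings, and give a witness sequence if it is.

NO — not reachable within 4 firings

depth 0: 1 marking
depth 1: 3 markings reached so far
depth 2: 6 markings reached so far
depth 3: 6 markings reached so far
(frontier empty at depth 3; search complete)
target is not among the 6 markings reachable within 4 steps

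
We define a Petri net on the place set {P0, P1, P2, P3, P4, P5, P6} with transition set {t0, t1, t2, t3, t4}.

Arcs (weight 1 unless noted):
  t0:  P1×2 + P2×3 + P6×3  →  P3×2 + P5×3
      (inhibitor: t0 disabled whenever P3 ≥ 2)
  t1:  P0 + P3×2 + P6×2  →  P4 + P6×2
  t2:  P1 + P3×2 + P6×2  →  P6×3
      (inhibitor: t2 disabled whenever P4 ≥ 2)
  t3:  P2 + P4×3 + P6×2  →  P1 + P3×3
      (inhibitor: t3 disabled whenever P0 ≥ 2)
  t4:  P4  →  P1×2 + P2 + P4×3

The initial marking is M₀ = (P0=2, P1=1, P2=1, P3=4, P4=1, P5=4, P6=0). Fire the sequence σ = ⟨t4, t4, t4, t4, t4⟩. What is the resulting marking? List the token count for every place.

(P0=2, P1=11, P2=6, P3=4, P4=11, P5=4, P6=0)

step 1: fire t4:  (P0=2, P1=1, P2=1, P3=4, P4=1, P5=4, P6=0) → (P0=2, P1=3, P2=2, P3=4, P4=3, P5=4, P6=0)
step 2: fire t4:  (P0=2, P1=3, P2=2, P3=4, P4=3, P5=4, P6=0) → (P0=2, P1=5, P2=3, P3=4, P4=5, P5=4, P6=0)
step 3: fire t4:  (P0=2, P1=5, P2=3, P3=4, P4=5, P5=4, P6=0) → (P0=2, P1=7, P2=4, P3=4, P4=7, P5=4, P6=0)
step 4: fire t4:  (P0=2, P1=7, P2=4, P3=4, P4=7, P5=4, P6=0) → (P0=2, P1=9, P2=5, P3=4, P4=9, P5=4, P6=0)
step 5: fire t4:  (P0=2, P1=9, P2=5, P3=4, P4=9, P5=4, P6=0) → (P0=2, P1=11, P2=6, P3=4, P4=11, P5=4, P6=0)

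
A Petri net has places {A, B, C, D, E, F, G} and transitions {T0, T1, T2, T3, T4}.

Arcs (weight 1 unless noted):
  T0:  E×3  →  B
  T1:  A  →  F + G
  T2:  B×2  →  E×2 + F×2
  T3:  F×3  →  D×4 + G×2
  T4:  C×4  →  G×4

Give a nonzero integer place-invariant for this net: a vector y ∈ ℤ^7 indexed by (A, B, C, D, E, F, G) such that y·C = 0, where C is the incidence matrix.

Incidence matrix C (rows=places, cols=transitions):
       T0   T1   T2   T3   T4
    A   0   -1    0    0    0
    B   1    0   -2    0    0
    C   0    0    0    0   -4
    D   0    0    0    4    0
    E  -3    0    2    0    0
    F   0    1    2   -3    0
    G   0    1    0    2    4

Candidate y = [4, 6, 0, 3, 2, 4, 0]; check y·C column-wise:
  col T0: 4·0 + 6·1 + 3·0 + 2·-3 + 4·0 = 0
  col T1: 4·-1 + 6·0 + 3·0 + 2·0 + 4·1 + 0·1 = 0
  col T2: 4·0 + 6·-2 + 3·0 + 2·2 + 4·2 = 0
  col T3: 4·0 + 6·0 + 3·4 + 2·0 + 4·-3 + 0·2 = 0
  col T4: 4·0 + 6·0 + 0·-4 + 3·0 + 2·0 + 4·0 + 0·4 = 0

y = (A:4, B:6, C:0, D:3, E:2, F:4, G:0)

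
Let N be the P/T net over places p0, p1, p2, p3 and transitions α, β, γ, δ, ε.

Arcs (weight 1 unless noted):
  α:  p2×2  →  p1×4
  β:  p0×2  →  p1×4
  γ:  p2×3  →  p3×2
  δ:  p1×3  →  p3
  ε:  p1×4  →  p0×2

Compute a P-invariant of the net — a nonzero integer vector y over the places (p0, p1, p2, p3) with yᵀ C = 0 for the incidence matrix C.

Incidence matrix C (rows=places, cols=transitions):
        α    β    γ    δ    ε
   p0   0   -2    0    0    2
   p1   4    4    0   -3   -4
   p2  -2    0   -3    0    0
   p3   0    0    2    1    0

Candidate y = [2, 1, 2, 3]; check y·C column-wise:
  col α: 2·0 + 1·4 + 2·-2 + 3·0 = 0
  col β: 2·-2 + 1·4 + 2·0 + 3·0 = 0
  col γ: 2·0 + 1·0 + 2·-3 + 3·2 = 0
  col δ: 2·0 + 1·-3 + 2·0 + 3·1 = 0
  col ε: 2·2 + 1·-4 + 2·0 + 3·0 = 0

y = (p0:2, p1:1, p2:2, p3:3)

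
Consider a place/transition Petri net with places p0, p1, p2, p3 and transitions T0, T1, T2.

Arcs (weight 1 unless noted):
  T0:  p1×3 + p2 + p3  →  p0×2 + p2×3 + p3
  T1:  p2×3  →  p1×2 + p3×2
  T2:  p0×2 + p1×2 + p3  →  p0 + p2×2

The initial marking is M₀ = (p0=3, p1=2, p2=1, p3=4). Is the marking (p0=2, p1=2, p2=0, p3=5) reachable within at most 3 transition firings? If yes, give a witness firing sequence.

step 1: fire T2:  (p0=3, p1=2, p2=1, p3=4) → (p0=2, p1=0, p2=3, p3=3)
step 2: fire T1:  (p0=2, p1=0, p2=3, p3=3) → (p0=2, p1=2, p2=0, p3=5)

YES — reachable via ⟨T2, T1⟩ (2 firings)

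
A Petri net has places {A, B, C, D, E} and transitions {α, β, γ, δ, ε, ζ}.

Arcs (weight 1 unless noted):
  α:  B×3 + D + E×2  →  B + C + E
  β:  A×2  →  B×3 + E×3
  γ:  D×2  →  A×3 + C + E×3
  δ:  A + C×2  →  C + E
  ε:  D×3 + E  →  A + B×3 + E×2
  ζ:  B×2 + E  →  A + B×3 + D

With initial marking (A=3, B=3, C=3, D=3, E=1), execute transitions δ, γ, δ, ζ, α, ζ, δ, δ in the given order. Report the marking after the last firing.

step 1: fire δ:  (A=3, B=3, C=3, D=3, E=1) → (A=2, B=3, C=2, D=3, E=2)
step 2: fire γ:  (A=2, B=3, C=2, D=3, E=2) → (A=5, B=3, C=3, D=1, E=5)
step 3: fire δ:  (A=5, B=3, C=3, D=1, E=5) → (A=4, B=3, C=2, D=1, E=6)
step 4: fire ζ:  (A=4, B=3, C=2, D=1, E=6) → (A=5, B=4, C=2, D=2, E=5)
step 5: fire α:  (A=5, B=4, C=2, D=2, E=5) → (A=5, B=2, C=3, D=1, E=4)
step 6: fire ζ:  (A=5, B=2, C=3, D=1, E=4) → (A=6, B=3, C=3, D=2, E=3)
step 7: fire δ:  (A=6, B=3, C=3, D=2, E=3) → (A=5, B=3, C=2, D=2, E=4)
step 8: fire δ:  (A=5, B=3, C=2, D=2, E=4) → (A=4, B=3, C=1, D=2, E=5)

(A=4, B=3, C=1, D=2, E=5)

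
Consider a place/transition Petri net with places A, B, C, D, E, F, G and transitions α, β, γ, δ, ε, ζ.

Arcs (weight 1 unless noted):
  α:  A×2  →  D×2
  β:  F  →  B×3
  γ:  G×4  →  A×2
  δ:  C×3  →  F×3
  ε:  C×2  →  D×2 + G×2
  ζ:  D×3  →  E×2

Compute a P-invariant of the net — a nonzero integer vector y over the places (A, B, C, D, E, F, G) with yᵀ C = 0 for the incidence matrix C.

Incidence matrix C (rows=places, cols=transitions):
        α    β    γ    δ    ε    ζ
    A  -2    0    2    0    0    0
    B   0    3    0    0    0    0
    C   0    0    0   -3   -2    0
    D   2    0    0    0    2   -3
    E   0    0    0    0    0    2
    F   0   -1    0    3    0    0
    G   0    0   -4    0    2    0

Candidate y = [2, 1, 3, 2, 3, 3, 1]; check y·C column-wise:
  col α: 2·-2 + 1·0 + 3·0 + 2·2 + 3·0 + 3·0 + 1·0 = 0
  col β: 2·0 + 1·3 + 3·0 + 2·0 + 3·0 + 3·-1 + 1·0 = 0
  col γ: 2·2 + 1·0 + 3·0 + 2·0 + 3·0 + 3·0 + 1·-4 = 0
  col δ: 2·0 + 1·0 + 3·-3 + 2·0 + 3·0 + 3·3 + 1·0 = 0
  col ε: 2·0 + 1·0 + 3·-2 + 2·2 + 3·0 + 3·0 + 1·2 = 0
  col ζ: 2·0 + 1·0 + 3·0 + 2·-3 + 3·2 + 3·0 + 1·0 = 0

y = (A:2, B:1, C:3, D:2, E:3, F:3, G:1)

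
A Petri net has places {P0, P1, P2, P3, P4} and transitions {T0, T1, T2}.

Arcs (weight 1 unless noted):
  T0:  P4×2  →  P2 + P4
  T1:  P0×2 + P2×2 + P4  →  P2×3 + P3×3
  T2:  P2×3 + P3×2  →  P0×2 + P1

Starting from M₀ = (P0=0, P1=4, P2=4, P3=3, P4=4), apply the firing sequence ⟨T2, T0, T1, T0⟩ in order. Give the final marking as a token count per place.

(P0=0, P1=5, P2=4, P3=4, P4=1)

step 1: fire T2:  (P0=0, P1=4, P2=4, P3=3, P4=4) → (P0=2, P1=5, P2=1, P3=1, P4=4)
step 2: fire T0:  (P0=2, P1=5, P2=1, P3=1, P4=4) → (P0=2, P1=5, P2=2, P3=1, P4=3)
step 3: fire T1:  (P0=2, P1=5, P2=2, P3=1, P4=3) → (P0=0, P1=5, P2=3, P3=4, P4=2)
step 4: fire T0:  (P0=0, P1=5, P2=3, P3=4, P4=2) → (P0=0, P1=5, P2=4, P3=4, P4=1)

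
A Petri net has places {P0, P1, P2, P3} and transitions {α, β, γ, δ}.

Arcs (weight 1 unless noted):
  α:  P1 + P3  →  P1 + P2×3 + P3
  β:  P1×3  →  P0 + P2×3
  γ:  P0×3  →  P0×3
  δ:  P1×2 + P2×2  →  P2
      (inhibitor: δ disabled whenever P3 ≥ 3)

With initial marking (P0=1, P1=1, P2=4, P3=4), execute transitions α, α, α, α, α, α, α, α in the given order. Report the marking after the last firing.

step 1: fire α:  (P0=1, P1=1, P2=4, P3=4) → (P0=1, P1=1, P2=7, P3=4)
step 2: fire α:  (P0=1, P1=1, P2=7, P3=4) → (P0=1, P1=1, P2=10, P3=4)
step 3: fire α:  (P0=1, P1=1, P2=10, P3=4) → (P0=1, P1=1, P2=13, P3=4)
step 4: fire α:  (P0=1, P1=1, P2=13, P3=4) → (P0=1, P1=1, P2=16, P3=4)
step 5: fire α:  (P0=1, P1=1, P2=16, P3=4) → (P0=1, P1=1, P2=19, P3=4)
step 6: fire α:  (P0=1, P1=1, P2=19, P3=4) → (P0=1, P1=1, P2=22, P3=4)
step 7: fire α:  (P0=1, P1=1, P2=22, P3=4) → (P0=1, P1=1, P2=25, P3=4)
step 8: fire α:  (P0=1, P1=1, P2=25, P3=4) → (P0=1, P1=1, P2=28, P3=4)

(P0=1, P1=1, P2=28, P3=4)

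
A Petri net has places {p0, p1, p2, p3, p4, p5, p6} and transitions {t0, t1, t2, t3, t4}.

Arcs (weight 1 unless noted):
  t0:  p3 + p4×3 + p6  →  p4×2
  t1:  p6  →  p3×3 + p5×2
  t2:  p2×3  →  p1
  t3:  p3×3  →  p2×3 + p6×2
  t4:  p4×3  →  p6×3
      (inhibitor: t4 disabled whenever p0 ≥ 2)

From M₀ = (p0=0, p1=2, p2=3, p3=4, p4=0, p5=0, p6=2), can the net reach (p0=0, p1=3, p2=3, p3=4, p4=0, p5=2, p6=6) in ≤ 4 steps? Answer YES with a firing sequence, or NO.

depth 0: 1 marking
depth 1: 4 markings reached so far
depth 2: 8 markings reached so far
depth 3: 13 markings reached so far
depth 4: 18 markings reached so far
target is not among the 18 markings reachable within 4 steps

NO — not reachable within 4 firings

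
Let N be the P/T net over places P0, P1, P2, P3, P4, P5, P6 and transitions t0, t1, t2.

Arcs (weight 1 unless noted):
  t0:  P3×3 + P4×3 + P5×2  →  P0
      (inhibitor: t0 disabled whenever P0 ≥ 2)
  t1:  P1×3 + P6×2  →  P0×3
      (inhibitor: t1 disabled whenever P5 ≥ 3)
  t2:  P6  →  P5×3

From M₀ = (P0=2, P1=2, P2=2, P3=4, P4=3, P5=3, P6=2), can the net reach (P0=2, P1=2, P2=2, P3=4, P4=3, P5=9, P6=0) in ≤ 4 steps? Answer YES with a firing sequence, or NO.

step 1: fire t2:  (P0=2, P1=2, P2=2, P3=4, P4=3, P5=3, P6=2) → (P0=2, P1=2, P2=2, P3=4, P4=3, P5=6, P6=1)
step 2: fire t2:  (P0=2, P1=2, P2=2, P3=4, P4=3, P5=6, P6=1) → (P0=2, P1=2, P2=2, P3=4, P4=3, P5=9, P6=0)

YES — reachable via ⟨t2, t2⟩ (2 firings)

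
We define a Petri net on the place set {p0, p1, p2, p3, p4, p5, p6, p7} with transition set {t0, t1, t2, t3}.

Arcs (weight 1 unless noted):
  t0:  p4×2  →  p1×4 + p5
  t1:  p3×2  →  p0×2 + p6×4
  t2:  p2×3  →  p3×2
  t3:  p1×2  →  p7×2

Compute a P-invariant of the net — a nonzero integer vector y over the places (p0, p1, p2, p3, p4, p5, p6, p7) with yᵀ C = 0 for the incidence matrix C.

y = (p0:3, p1:0, p2:2, p3:3, p4:0, p5:0, p6:0, p7:0)

Incidence matrix C (rows=places, cols=transitions):
       t0   t1   t2   t3
   p0   0    2    0    0
   p1   4    0    0   -2
   p2   0    0   -3    0
   p3   0   -2    2    0
   p4  -2    0    0    0
   p5   1    0    0    0
   p6   0    4    0    0
   p7   0    0    0    2

Candidate y = [3, 0, 2, 3, 0, 0, 0, 0]; check y·C column-wise:
  col t0: 3·0 + 0·4 + 2·0 + 3·0 + 0·-2 + 0·1 = 0
  col t1: 3·2 + 2·0 + 3·-2 + 0·4 = 0
  col t2: 3·0 + 2·-3 + 3·2 = 0
  col t3: 3·0 + 0·-2 + 2·0 + 3·0 + 0·2 = 0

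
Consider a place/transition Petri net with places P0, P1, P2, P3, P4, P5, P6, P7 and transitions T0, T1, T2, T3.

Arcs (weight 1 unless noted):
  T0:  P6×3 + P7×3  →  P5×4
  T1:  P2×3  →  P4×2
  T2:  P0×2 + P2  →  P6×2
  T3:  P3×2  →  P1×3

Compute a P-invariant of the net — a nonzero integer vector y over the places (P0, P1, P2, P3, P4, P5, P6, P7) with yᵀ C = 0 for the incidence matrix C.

y = (P0:0, P1:2, P2:0, P3:3, P4:0, P5:0, P6:0, P7:0)

Incidence matrix C (rows=places, cols=transitions):
       T0   T1   T2   T3
   P0   0    0   -2    0
   P1   0    0    0    3
   P2   0   -3   -1    0
   P3   0    0    0   -2
   P4   0    2    0    0
   P5   4    0    0    0
   P6  -3    0    2    0
   P7  -3    0    0    0

Candidate y = [0, 2, 0, 3, 0, 0, 0, 0]; check y·C column-wise:
  col T0: 2·0 + 3·0 + 0·4 + 0·-3 + 0·-3 = 0
  col T1: 2·0 + 0·-3 + 3·0 + 0·2 = 0
  col T2: 0·-2 + 2·0 + 0·-1 + 3·0 + 0·2 = 0
  col T3: 2·3 + 3·-2 = 0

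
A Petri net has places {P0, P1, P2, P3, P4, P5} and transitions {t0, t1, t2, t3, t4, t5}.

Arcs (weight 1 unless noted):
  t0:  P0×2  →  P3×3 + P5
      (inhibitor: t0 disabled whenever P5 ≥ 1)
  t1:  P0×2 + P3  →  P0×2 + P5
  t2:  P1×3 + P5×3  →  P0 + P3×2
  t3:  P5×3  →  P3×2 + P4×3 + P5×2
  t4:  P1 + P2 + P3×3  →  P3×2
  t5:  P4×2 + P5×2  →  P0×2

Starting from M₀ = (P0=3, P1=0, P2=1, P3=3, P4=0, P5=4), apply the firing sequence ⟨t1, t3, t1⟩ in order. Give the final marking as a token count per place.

step 1: fire t1:  (P0=3, P1=0, P2=1, P3=3, P4=0, P5=4) → (P0=3, P1=0, P2=1, P3=2, P4=0, P5=5)
step 2: fire t3:  (P0=3, P1=0, P2=1, P3=2, P4=0, P5=5) → (P0=3, P1=0, P2=1, P3=4, P4=3, P5=4)
step 3: fire t1:  (P0=3, P1=0, P2=1, P3=4, P4=3, P5=4) → (P0=3, P1=0, P2=1, P3=3, P4=3, P5=5)

(P0=3, P1=0, P2=1, P3=3, P4=3, P5=5)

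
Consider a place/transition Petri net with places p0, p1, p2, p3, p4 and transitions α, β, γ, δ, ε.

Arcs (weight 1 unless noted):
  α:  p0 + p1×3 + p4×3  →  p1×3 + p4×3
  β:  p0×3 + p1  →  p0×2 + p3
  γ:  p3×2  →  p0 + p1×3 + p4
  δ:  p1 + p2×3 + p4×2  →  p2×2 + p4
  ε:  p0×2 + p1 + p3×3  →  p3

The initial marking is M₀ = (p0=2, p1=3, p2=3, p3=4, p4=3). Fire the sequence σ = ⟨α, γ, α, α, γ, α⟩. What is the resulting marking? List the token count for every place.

step 1: fire α:  (p0=2, p1=3, p2=3, p3=4, p4=3) → (p0=1, p1=3, p2=3, p3=4, p4=3)
step 2: fire γ:  (p0=1, p1=3, p2=3, p3=4, p4=3) → (p0=2, p1=6, p2=3, p3=2, p4=4)
step 3: fire α:  (p0=2, p1=6, p2=3, p3=2, p4=4) → (p0=1, p1=6, p2=3, p3=2, p4=4)
step 4: fire α:  (p0=1, p1=6, p2=3, p3=2, p4=4) → (p0=0, p1=6, p2=3, p3=2, p4=4)
step 5: fire γ:  (p0=0, p1=6, p2=3, p3=2, p4=4) → (p0=1, p1=9, p2=3, p3=0, p4=5)
step 6: fire α:  (p0=1, p1=9, p2=3, p3=0, p4=5) → (p0=0, p1=9, p2=3, p3=0, p4=5)

(p0=0, p1=9, p2=3, p3=0, p4=5)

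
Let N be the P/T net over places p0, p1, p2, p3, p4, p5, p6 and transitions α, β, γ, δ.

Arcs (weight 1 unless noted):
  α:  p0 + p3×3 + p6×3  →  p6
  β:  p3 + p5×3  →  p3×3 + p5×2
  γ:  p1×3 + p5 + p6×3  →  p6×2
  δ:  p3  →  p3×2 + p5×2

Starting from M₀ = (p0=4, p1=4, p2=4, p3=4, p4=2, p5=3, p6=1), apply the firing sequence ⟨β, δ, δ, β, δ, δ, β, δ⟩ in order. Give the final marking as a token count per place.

step 1: fire β:  (p0=4, p1=4, p2=4, p3=4, p4=2, p5=3, p6=1) → (p0=4, p1=4, p2=4, p3=6, p4=2, p5=2, p6=1)
step 2: fire δ:  (p0=4, p1=4, p2=4, p3=6, p4=2, p5=2, p6=1) → (p0=4, p1=4, p2=4, p3=7, p4=2, p5=4, p6=1)
step 3: fire δ:  (p0=4, p1=4, p2=4, p3=7, p4=2, p5=4, p6=1) → (p0=4, p1=4, p2=4, p3=8, p4=2, p5=6, p6=1)
step 4: fire β:  (p0=4, p1=4, p2=4, p3=8, p4=2, p5=6, p6=1) → (p0=4, p1=4, p2=4, p3=10, p4=2, p5=5, p6=1)
step 5: fire δ:  (p0=4, p1=4, p2=4, p3=10, p4=2, p5=5, p6=1) → (p0=4, p1=4, p2=4, p3=11, p4=2, p5=7, p6=1)
step 6: fire δ:  (p0=4, p1=4, p2=4, p3=11, p4=2, p5=7, p6=1) → (p0=4, p1=4, p2=4, p3=12, p4=2, p5=9, p6=1)
step 7: fire β:  (p0=4, p1=4, p2=4, p3=12, p4=2, p5=9, p6=1) → (p0=4, p1=4, p2=4, p3=14, p4=2, p5=8, p6=1)
step 8: fire δ:  (p0=4, p1=4, p2=4, p3=14, p4=2, p5=8, p6=1) → (p0=4, p1=4, p2=4, p3=15, p4=2, p5=10, p6=1)

(p0=4, p1=4, p2=4, p3=15, p4=2, p5=10, p6=1)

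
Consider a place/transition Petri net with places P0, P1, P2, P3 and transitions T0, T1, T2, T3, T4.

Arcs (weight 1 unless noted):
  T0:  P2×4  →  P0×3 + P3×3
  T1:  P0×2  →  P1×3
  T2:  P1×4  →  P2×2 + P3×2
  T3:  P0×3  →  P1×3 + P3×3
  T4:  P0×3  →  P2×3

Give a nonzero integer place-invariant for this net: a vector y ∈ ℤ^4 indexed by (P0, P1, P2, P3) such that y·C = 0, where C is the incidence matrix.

y = (P0:3, P1:2, P2:3, P3:1)

Incidence matrix C (rows=places, cols=transitions):
       T0   T1   T2   T3   T4
   P0   3   -2    0   -3   -3
   P1   0    3   -4    3    0
   P2  -4    0    2    0    3
   P3   3    0    2    3    0

Candidate y = [3, 2, 3, 1]; check y·C column-wise:
  col T0: 3·3 + 2·0 + 3·-4 + 1·3 = 0
  col T1: 3·-2 + 2·3 + 3·0 + 1·0 = 0
  col T2: 3·0 + 2·-4 + 3·2 + 1·2 = 0
  col T3: 3·-3 + 2·3 + 3·0 + 1·3 = 0
  col T4: 3·-3 + 2·0 + 3·3 + 1·0 = 0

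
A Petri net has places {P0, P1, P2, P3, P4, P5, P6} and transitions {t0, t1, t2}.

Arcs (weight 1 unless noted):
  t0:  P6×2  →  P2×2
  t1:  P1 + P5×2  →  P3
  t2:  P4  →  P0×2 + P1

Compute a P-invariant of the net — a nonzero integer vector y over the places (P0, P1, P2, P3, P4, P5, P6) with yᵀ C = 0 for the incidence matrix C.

Incidence matrix C (rows=places, cols=transitions):
       t0   t1   t2
   P0   0    0    2
   P1   0   -1    1
   P2   2    0    0
   P3   0    1    0
   P4   0    0   -1
   P5   0   -2    0
   P6  -2    0    0

Candidate y = [1, -2, 0, -2, 0, 0, 0]; check y·C column-wise:
  col t0: 1·0 + -2·0 + 0·2 + -2·0 + 0·-2 = 0
  col t1: 1·0 + -2·-1 + -2·1 + 0·-2 = 0
  col t2: 1·2 + -2·1 + -2·0 + 0·-1 = 0

y = (P0:1, P1:-2, P2:0, P3:-2, P4:0, P5:0, P6:0)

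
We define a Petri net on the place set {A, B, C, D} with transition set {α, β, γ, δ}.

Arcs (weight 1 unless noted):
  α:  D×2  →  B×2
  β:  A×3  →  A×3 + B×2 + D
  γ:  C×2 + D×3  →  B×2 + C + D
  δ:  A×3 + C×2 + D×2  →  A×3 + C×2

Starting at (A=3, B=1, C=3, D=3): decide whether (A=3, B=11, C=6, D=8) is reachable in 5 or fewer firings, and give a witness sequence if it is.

depth 0: 1 marking
depth 1: 5 markings reached so far
depth 2: 9 markings reached so far
depth 3: 18 markings reached so far
depth 4: 28 markings reached so far
depth 5: 38 markings reached so far
target is not among the 38 markings reachable within 5 steps

NO — not reachable within 5 firings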